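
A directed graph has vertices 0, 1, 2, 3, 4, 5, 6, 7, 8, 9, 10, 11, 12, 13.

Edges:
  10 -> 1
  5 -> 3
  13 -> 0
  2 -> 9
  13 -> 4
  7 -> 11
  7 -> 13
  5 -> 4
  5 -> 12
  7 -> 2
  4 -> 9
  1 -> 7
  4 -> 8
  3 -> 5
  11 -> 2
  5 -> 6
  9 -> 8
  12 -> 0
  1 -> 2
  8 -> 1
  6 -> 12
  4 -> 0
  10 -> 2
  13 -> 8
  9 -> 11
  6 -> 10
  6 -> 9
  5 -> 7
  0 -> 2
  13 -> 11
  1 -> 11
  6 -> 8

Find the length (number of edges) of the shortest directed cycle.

2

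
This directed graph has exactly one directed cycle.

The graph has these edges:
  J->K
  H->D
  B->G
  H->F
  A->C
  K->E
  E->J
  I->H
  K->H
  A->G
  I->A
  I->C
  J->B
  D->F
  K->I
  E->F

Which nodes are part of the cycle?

DFS with gray/black marking from K:
K gray
  E gray
    F gray
    F black
    J gray
      J→K: K is gray → back edge
Back edge closes the cycle K → E → J → K; its vertices are {E, J, K}.

E, J, K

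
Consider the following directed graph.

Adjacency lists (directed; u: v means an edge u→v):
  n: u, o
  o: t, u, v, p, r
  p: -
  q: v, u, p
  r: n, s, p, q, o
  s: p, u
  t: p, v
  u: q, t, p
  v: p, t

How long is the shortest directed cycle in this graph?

2

For each vertex v, BFS finds the shortest path from v back to v.
The shortest such closed walk is o → r → o, length 2.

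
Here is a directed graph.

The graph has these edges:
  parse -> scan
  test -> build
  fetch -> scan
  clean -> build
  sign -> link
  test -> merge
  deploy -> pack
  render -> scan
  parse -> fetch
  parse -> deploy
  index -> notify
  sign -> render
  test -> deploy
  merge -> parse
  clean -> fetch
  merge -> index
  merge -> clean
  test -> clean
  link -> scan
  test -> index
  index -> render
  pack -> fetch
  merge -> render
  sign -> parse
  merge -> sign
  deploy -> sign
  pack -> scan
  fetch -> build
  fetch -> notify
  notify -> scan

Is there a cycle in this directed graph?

Yes

DFS with white/gray/black marking, starting from fetch:
fetch gray
  build gray
  build black
  notify gray
    scan gray
    scan black
  notify black
  fetch→scan: scan black — skip
fetch black
parse gray
  parse→scan: scan black — skip
  parse→fetch: fetch black — skip
  deploy gray
    pack gray
      pack→scan: scan black — skip
      pack→fetch: fetch black — skip
    pack black
    sign gray
      sign→parse: parse is gray → back edge
Back edge found, so a cycle exists: parse → deploy → sign → parse.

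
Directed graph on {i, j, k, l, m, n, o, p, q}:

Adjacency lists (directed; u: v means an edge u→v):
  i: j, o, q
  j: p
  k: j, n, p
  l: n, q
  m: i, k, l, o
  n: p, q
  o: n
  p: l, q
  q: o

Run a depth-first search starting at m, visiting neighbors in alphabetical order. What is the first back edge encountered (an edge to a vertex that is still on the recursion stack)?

n→p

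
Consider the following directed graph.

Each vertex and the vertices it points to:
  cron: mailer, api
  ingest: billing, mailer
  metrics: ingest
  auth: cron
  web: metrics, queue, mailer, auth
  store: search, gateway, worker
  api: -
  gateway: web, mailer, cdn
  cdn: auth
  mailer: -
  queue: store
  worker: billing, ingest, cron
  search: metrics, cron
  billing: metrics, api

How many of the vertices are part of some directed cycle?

A vertex is on a directed cycle iff it belongs to a strongly connected component of size ≥ 2 (or has a self-loop).
The vertices on cycles are {web, queue, store, ingest, billing, gateway, metrics} — 7 in total.

7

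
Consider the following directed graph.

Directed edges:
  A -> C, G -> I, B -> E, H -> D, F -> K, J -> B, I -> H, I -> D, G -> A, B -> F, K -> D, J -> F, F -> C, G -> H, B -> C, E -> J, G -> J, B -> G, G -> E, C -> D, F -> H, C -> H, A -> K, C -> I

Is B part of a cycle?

Yes

B is on a cycle iff B can reach itself via ≥1 edge.
B → G → J → B — yes.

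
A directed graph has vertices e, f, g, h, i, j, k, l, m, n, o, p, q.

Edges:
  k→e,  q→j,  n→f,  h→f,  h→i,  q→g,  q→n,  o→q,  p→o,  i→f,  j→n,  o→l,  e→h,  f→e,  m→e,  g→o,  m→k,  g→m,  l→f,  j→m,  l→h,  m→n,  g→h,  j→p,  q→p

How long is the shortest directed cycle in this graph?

3

For each vertex v, BFS finds the shortest path from v back to v.
The shortest such closed walk is o → q → g → o, length 3.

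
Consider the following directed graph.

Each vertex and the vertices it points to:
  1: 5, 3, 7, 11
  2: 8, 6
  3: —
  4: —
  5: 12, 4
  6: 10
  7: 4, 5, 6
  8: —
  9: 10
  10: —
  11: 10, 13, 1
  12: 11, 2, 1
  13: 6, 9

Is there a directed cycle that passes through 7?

7 is on a cycle iff 7 can reach itself via ≥1 edge.
7 → 5 → 12 → 1 → 7 — yes.

Yes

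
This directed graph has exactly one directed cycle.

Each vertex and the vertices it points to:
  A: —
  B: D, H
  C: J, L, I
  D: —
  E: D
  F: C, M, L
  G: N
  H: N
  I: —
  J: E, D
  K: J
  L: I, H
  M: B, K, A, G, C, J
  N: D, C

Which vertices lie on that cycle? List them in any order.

DFS with gray/black marking from C:
C gray
  J gray
    E gray
      D gray
      D black
    E black
    J→D: D black — skip
  J black
  L gray
    I gray
    I black
    H gray
      N gray
        N→D: D black — skip
        N→C: C is gray → back edge
Back edge closes the cycle C → L → H → N → C; its vertices are {C, H, L, N}.

C, H, L, N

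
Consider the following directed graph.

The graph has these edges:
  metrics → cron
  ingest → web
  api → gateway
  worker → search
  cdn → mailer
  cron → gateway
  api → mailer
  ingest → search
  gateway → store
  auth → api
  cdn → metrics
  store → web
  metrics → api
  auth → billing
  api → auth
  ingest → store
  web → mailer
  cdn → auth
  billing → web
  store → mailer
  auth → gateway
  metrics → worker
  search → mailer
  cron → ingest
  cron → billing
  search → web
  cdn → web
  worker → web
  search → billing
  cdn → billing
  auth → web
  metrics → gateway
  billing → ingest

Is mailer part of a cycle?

mailer lies on a cycle iff there is a path from mailer back to itself.
Exploring from mailer, it never reaches itself; equivalently, its strongly connected component is a singleton.

No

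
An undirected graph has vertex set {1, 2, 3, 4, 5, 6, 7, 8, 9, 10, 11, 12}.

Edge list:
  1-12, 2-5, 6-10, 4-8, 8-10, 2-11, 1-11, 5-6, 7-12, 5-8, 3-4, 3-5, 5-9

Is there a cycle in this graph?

DFS, tracking each vertex's parent; an edge to a visited non-parent vertex closes a cycle.
Start from 8:
visit 8 (parent –)
  visit 10 (parent 8)
    10–8: parent, skip
    visit 6 (parent 10)
      visit 5 (parent 6)
        5–6: parent, skip
        5–8: 8 visited and ≠ parent → cycle
Cycle: 8 – 10 – 6 – 5 – 8.

Yes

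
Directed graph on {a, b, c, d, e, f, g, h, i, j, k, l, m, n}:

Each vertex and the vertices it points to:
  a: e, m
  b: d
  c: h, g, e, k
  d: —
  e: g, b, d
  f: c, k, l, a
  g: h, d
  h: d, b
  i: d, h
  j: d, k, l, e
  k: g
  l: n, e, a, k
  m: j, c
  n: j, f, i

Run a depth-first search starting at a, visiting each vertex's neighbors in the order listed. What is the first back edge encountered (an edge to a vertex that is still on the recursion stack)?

DFS from a (visiting each vertex's neighbors in the order listed); mark gray on enter, black on exit:
a gray
  e gray
    g gray
      h gray
        d gray
        d black
        b gray
          b→d: d black — skip
        b black
      h black
      g→d: d black — skip
    g black
    e→b: b black — skip
    e→d: d black — skip
  e black
  m gray
    j gray
      j→d: d black — skip
      k gray
        k→g: g black — skip
      k black
      l gray
        n gray
          n→j: j is gray → back edge
First back edge: n → j.

n→j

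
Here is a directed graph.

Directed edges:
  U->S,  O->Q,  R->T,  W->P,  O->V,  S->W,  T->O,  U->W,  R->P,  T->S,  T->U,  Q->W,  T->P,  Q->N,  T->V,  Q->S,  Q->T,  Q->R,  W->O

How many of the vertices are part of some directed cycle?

7

A vertex is on a directed cycle iff it belongs to a strongly connected component of size ≥ 2 (or has a self-loop).
The vertices on cycles are {O, Q, R, S, T, U, W} — 7 in total.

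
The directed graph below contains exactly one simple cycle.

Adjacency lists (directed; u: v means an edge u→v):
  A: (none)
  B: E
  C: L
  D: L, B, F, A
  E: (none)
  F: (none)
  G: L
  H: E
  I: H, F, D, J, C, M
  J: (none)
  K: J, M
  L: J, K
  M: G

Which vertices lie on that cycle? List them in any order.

G, K, L, M

DFS with gray/black marking from M:
M gray
  G gray
    L gray
      J gray
      J black
      K gray
        K→J: J black — skip
        K→M: M is gray → back edge
Back edge closes the cycle M → G → L → K → M; its vertices are {G, K, L, M}.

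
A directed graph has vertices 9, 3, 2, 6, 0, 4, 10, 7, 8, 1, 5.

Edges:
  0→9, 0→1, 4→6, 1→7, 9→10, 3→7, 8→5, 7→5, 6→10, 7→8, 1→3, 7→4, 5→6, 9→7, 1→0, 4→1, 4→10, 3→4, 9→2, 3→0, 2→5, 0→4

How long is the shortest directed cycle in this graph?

2

For each vertex v, BFS finds the shortest path from v back to v.
The shortest such closed walk is 0 → 1 → 0, length 2.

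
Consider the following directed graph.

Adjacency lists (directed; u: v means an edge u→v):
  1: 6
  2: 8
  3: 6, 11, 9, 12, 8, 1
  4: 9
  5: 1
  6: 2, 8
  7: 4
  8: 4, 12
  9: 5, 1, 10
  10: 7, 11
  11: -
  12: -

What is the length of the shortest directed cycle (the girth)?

For each vertex v, BFS finds the shortest path from v back to v.
The shortest such closed walk is 9 → 10 → 7 → 4 → 9, length 4.

4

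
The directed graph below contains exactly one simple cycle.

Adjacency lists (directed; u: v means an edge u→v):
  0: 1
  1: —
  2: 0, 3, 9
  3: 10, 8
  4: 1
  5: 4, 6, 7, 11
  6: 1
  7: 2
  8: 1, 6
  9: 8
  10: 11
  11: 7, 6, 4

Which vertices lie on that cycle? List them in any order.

2, 3, 7, 10, 11

DFS with gray/black marking from 11:
11 gray
  7 gray
    2 gray
      0 gray
        1 gray
        1 black
      0 black
      3 gray
        10 gray
          10→11: 11 is gray → back edge
Back edge closes the cycle 11 → 7 → 2 → 3 → 10 → 11; its vertices are {2, 3, 7, 10, 11}.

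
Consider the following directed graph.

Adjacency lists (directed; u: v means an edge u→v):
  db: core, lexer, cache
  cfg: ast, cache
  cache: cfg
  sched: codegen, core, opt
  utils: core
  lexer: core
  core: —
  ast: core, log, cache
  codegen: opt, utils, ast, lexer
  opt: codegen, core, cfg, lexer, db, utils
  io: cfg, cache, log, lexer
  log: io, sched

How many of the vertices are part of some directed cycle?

9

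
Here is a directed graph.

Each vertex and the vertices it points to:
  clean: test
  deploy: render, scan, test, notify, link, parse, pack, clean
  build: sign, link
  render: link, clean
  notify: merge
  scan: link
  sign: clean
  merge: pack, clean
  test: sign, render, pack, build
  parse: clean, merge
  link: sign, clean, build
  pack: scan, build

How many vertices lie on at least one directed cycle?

8

A vertex is on a directed cycle iff it belongs to a strongly connected component of size ≥ 2 (or has a self-loop).
The vertices on cycles are {link, pack, scan, sign, test, build, clean, render} — 8 in total.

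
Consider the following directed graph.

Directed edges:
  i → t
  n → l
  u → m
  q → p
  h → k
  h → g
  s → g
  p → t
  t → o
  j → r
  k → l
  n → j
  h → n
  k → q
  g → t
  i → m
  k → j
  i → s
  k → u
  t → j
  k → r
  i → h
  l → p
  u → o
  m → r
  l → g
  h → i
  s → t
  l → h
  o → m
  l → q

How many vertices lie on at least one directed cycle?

5

A vertex is on a directed cycle iff it belongs to a strongly connected component of size ≥ 2 (or has a self-loop).
The vertices on cycles are {h, i, k, l, n} — 5 in total.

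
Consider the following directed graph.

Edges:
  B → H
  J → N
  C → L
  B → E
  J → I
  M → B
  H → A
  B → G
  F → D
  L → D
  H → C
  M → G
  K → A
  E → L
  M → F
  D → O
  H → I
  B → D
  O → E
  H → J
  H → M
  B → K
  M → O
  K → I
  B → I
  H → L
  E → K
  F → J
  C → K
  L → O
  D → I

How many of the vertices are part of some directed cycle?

7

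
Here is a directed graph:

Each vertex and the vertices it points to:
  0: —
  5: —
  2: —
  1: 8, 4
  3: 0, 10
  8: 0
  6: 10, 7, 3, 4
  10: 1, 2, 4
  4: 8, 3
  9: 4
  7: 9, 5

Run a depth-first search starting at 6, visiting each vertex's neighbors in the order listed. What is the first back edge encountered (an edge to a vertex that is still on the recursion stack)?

3->10

DFS from 6 (visiting each vertex's neighbors in the order listed); mark gray on enter, black on exit:
6 gray
  10 gray
    1 gray
      8 gray
        0 gray
        0 black
      8 black
      4 gray
        4→8: 8 black — skip
        3 gray
          3→0: 0 black — skip
          3→10: 10 is gray → back edge
First back edge: 3 → 10.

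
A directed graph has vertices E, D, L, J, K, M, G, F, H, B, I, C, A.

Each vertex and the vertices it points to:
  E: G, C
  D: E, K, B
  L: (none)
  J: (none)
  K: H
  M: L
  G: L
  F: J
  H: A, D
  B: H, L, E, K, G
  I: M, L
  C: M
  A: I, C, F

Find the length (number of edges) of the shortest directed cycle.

3

For each vertex v, BFS finds the shortest path from v back to v.
The shortest such closed walk is B → H → D → B, length 3.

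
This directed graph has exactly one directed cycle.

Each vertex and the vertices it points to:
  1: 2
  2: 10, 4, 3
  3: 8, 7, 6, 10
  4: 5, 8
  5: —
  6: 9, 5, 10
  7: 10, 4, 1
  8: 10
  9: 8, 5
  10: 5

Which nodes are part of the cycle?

1, 2, 3, 7

DFS with gray/black marking from 3:
3 gray
  8 gray
    10 gray
      5 gray
      5 black
    10 black
  8 black
  7 gray
    7→10: 10 black — skip
    4 gray
      4→5: 5 black — skip
      4→8: 8 black — skip
    4 black
    1 gray
      2 gray
        2→10: 10 black — skip
        2→4: 4 black — skip
        2→3: 3 is gray → back edge
Back edge closes the cycle 3 → 7 → 1 → 2 → 3; its vertices are {1, 2, 3, 7}.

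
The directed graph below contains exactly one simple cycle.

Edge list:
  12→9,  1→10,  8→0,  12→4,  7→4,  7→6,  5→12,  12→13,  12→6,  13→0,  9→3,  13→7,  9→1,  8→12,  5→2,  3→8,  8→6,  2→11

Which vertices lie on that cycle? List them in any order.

DFS with gray/black marking from 12:
12 gray
  9 gray
    3 gray
      8 gray
        6 gray
        6 black
        8→12: 12 is gray → back edge
Back edge closes the cycle 12 → 9 → 3 → 8 → 12; its vertices are {3, 8, 9, 12}.

3, 8, 9, 12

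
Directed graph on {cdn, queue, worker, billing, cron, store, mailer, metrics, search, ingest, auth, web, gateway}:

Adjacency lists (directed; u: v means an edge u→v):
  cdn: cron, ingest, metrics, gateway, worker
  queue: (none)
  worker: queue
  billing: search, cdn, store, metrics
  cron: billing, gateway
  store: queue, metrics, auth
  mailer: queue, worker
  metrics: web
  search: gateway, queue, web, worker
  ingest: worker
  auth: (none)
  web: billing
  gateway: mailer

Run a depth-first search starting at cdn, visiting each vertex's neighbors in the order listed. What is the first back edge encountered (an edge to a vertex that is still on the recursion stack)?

DFS from cdn (visiting each vertex's neighbors in the order listed); mark gray on enter, black on exit:
cdn gray
  cron gray
    billing gray
      search gray
        gateway gray
          mailer gray
            queue gray
            queue black
            worker gray
              worker→queue: queue black — skip
            worker black
          mailer black
        gateway black
        search→queue: queue black — skip
        web gray
          web→billing: billing is gray → back edge
First back edge: web → billing.

web->billing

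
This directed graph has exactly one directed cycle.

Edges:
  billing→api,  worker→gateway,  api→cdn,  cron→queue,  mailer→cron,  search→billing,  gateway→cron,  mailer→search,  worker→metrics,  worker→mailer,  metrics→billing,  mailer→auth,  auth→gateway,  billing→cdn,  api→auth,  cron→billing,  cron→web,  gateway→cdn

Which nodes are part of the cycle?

api, auth, cron, billing, gateway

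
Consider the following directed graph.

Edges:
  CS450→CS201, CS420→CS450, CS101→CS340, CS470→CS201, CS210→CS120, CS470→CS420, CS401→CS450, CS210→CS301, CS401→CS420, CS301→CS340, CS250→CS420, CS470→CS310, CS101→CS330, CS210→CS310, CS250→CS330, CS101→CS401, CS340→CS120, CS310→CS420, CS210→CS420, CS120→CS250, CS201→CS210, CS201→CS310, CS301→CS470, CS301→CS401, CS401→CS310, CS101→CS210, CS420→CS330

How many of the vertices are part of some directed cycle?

A vertex is on a directed cycle iff it belongs to a strongly connected component of size ≥ 2 (or has a self-loop).
The vertices on cycles are {CS120, CS201, CS210, CS250, CS301, CS310, CS340, CS401, CS420, CS450, CS470} — 11 in total.

11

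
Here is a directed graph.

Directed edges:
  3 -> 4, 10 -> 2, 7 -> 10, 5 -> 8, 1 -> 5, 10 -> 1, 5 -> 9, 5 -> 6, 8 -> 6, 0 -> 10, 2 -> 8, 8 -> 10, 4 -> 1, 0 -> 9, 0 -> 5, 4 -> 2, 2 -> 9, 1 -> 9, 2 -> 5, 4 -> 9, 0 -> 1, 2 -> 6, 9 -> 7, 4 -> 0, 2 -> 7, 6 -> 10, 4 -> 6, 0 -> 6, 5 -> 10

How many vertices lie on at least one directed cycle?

A vertex is on a directed cycle iff it belongs to a strongly connected component of size ≥ 2 (or has a self-loop).
The vertices on cycles are {1, 2, 5, 6, 7, 8, 9, 10} — 8 in total.

8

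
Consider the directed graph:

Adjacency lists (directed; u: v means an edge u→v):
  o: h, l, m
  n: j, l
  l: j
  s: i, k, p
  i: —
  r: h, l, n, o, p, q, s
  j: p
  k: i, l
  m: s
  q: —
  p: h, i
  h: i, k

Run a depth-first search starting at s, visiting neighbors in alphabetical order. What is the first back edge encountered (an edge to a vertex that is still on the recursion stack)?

h→k

DFS from s (visiting neighbors in alphabetical order); mark gray on enter, black on exit:
s gray
  i gray
  i black
  k gray
    k→i: i black — skip
    l gray
      j gray
        p gray
          h gray
            h→i: i black — skip
            h→k: k is gray → back edge
First back edge: h → k.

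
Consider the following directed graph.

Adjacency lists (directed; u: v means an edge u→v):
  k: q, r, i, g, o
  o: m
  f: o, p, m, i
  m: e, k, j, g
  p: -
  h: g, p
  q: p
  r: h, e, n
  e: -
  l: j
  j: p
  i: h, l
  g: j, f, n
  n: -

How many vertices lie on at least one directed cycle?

8

A vertex is on a directed cycle iff it belongs to a strongly connected component of size ≥ 2 (or has a self-loop).
The vertices on cycles are {f, g, h, i, k, m, o, r} — 8 in total.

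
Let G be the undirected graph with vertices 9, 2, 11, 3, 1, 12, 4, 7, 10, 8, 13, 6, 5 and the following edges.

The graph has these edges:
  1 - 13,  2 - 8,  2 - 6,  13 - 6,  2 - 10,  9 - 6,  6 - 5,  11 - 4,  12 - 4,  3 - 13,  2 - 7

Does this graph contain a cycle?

No

DFS, tracking each vertex's parent; an edge to a visited non-parent vertex closes a cycle.
Start from 13:
visit 13 (parent –)
  visit 1 (parent 13)
    1–13: parent, skip
  visit 6 (parent 13)
    visit 2 (parent 6)
      visit 7 (parent 2)
        7–2: parent, skip
      2–6: parent, skip
      visit 8 (parent 2)
        8–2: parent, skip
      visit 10 (parent 2)
        10–2: parent, skip
    6–13: parent, skip
    visit 5 (parent 6)
      5–6: parent, skip
    visit 9 (parent 6)
      9–6: parent, skip
  visit 3 (parent 13)
    3–13: parent, skip
visit 11 (parent –)
  visit 4 (parent 11)
    visit 12 (parent 4)
      12–4: parent, skip
    4–11: parent, skip
No non-parent visited neighbor found — the graph is a forest.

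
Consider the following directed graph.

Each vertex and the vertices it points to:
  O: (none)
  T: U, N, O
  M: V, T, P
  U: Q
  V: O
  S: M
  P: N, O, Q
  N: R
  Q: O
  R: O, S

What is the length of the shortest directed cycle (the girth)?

5

For each vertex v, BFS finds the shortest path from v back to v.
The shortest such closed walk is M → T → N → R → S → M, length 5.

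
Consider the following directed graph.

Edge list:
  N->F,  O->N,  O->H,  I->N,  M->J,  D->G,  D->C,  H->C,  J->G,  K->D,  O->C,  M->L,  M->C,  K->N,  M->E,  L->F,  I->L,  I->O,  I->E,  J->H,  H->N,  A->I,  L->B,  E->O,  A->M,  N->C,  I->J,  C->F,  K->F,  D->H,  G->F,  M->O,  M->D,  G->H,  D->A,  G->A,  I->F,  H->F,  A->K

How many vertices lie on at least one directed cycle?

A vertex is on a directed cycle iff it belongs to a strongly connected component of size ≥ 2 (or has a self-loop).
The vertices on cycles are {A, D, G, I, J, K, M} — 7 in total.

7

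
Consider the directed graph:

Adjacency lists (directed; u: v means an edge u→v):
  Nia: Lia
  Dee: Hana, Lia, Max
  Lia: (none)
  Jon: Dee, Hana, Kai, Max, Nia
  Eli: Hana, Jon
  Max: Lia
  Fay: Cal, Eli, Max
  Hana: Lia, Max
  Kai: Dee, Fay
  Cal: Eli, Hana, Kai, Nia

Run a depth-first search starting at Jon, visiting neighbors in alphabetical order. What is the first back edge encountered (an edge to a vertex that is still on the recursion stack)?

Eli→Jon

DFS from Jon (visiting neighbors in alphabetical order); mark gray on enter, black on exit:
Jon gray
  Dee gray
    Hana gray
      Lia gray
      Lia black
      Max gray
        Max→Lia: Lia black — skip
      Max black
    Hana black
    Dee→Lia: Lia black — skip
    Dee→Max: Max black — skip
  Dee black
  Jon→Hana: Hana black — skip
  Kai gray
    Kai→Dee: Dee black — skip
    Fay gray
      Cal gray
        Eli gray
          Eli→Hana: Hana black — skip
          Eli→Jon: Jon is gray → back edge
First back edge: Eli → Jon.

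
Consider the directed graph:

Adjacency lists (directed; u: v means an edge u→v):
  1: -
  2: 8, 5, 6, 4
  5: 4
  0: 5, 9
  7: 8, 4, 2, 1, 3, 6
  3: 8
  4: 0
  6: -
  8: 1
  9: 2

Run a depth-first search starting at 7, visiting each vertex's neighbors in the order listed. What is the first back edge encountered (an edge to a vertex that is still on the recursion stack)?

5→4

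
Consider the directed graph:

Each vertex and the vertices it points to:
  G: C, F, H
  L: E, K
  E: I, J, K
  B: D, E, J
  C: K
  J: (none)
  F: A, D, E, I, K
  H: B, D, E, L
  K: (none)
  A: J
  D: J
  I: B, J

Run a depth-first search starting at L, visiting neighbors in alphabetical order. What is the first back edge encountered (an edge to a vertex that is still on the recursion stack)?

DFS from L (visiting neighbors in alphabetical order); mark gray on enter, black on exit:
L gray
  E gray
    I gray
      B gray
        D gray
          J gray
          J black
        D black
        B→E: E is gray → back edge
First back edge: B → E.

B→E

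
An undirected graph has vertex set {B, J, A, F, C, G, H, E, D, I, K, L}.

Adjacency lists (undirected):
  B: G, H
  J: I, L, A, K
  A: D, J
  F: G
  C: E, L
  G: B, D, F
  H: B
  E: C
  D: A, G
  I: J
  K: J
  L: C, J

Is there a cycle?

DFS, tracking each vertex's parent; an edge to a visited non-parent vertex closes a cycle.
Start from L:
visit L (parent –)
  visit C (parent L)
    visit E (parent C)
      E–C: parent, skip
    C–L: parent, skip
  visit J (parent L)
    visit I (parent J)
      I–J: parent, skip
    J–L: parent, skip
    visit A (parent J)
      visit D (parent A)
        D–A: parent, skip
        visit G (parent D)
          visit B (parent G)
            B–G: parent, skip
            visit H (parent B)
              H–B: parent, skip
          G–D: parent, skip
          visit F (parent G)
            F–G: parent, skip
      A–J: parent, skip
    visit K (parent J)
      K–J: parent, skip
No non-parent visited neighbor found — the graph is a forest.

No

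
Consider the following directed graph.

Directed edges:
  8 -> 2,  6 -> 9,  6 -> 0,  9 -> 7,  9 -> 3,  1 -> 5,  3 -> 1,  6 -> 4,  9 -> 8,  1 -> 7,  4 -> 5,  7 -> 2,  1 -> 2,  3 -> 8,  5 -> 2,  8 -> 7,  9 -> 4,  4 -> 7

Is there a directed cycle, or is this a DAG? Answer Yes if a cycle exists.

No

DFS with white/gray/black marking, starting from 8:
8 gray
  2 gray
  2 black
  7 gray
    7→2: 2 black — skip
  7 black
8 black
3 gray
  1 gray
    1→2: 2 black — skip
    1→7: 7 black — skip
    5 gray
      5→2: 2 black — skip
    5 black
  1 black
  3→8: 8 black — skip
3 black
6 gray
  4 gray
    4→7: 7 black — skip
    4→5: 5 black — skip
  4 black
  9 gray
    9→3: 3 black — skip
    9→8: 8 black — skip
    9→4: 4 black — skip
    9→7: 7 black — skip
  9 black
  0 gray
  0 black
6 black
Every edge goes to a white or black vertex — no back edge, so the graph is acyclic.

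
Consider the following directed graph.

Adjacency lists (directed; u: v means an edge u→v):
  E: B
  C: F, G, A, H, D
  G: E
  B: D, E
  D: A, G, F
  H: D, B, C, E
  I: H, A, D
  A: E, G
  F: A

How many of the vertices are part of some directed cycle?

8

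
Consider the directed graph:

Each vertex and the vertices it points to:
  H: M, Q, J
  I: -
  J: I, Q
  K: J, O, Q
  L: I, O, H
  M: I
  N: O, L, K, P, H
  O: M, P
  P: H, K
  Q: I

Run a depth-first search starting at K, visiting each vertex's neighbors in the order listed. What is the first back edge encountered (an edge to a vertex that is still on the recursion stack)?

DFS from K (visiting each vertex's neighbors in the order listed); mark gray on enter, black on exit:
K gray
  J gray
    I gray
    I black
    Q gray
      Q→I: I black — skip
    Q black
  J black
  O gray
    M gray
      M→I: I black — skip
    M black
    P gray
      H gray
        H→M: M black — skip
        H→Q: Q black — skip
        H→J: J black — skip
      H black
      P→K: K is gray → back edge
First back edge: P → K.

P→K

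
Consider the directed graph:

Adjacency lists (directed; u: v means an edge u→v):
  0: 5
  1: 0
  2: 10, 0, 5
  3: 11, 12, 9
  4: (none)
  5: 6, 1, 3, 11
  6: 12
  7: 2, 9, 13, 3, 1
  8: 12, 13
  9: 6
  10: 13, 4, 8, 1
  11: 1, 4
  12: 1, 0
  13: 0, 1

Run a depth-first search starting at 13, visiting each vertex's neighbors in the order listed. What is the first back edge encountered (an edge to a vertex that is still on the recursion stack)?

1->0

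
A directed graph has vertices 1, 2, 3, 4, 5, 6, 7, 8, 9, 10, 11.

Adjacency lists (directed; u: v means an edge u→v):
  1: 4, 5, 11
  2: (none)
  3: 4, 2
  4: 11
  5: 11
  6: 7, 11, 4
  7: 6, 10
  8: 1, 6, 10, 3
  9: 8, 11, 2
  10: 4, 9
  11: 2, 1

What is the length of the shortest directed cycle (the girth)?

For each vertex v, BFS finds the shortest path from v back to v.
The shortest such closed walk is 6 → 7 → 6, length 2.

2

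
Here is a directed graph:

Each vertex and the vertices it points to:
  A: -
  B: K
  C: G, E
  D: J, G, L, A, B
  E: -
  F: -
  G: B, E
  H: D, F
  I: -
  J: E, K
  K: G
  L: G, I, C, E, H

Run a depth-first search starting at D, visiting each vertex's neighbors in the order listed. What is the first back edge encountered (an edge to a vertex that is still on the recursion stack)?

DFS from D (visiting each vertex's neighbors in the order listed); mark gray on enter, black on exit:
D gray
  J gray
    E gray
    E black
    K gray
      G gray
        B gray
          B→K: K is gray → back edge
First back edge: B → K.

B→K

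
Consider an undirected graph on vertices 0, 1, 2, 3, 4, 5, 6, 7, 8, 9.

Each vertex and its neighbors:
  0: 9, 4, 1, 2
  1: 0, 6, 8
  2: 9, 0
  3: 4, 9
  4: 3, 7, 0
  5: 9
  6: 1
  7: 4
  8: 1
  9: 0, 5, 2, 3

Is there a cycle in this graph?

DFS, tracking each vertex's parent; an edge to a visited non-parent vertex closes a cycle.
Start from 2:
visit 2 (parent –)
  visit 9 (parent 2)
    visit 0 (parent 9)
      0–9: parent, skip
      visit 4 (parent 0)
        visit 3 (parent 4)
          3–4: parent, skip
          3–9: 9 visited and ≠ parent → cycle
Cycle: 9 – 0 – 4 – 3 – 9.

Yes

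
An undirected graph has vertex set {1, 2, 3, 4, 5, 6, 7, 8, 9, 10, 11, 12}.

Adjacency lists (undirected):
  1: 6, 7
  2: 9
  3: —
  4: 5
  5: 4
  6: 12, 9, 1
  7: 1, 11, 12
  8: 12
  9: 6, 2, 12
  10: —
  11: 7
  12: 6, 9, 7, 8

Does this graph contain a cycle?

DFS, tracking each vertex's parent; an edge to a visited non-parent vertex closes a cycle.
Start from 6:
visit 6 (parent –)
  visit 12 (parent 6)
    12–6: parent, skip
    visit 9 (parent 12)
      9–6: 6 visited and ≠ parent → cycle
Cycle: 6 – 12 – 9 – 6.

Yes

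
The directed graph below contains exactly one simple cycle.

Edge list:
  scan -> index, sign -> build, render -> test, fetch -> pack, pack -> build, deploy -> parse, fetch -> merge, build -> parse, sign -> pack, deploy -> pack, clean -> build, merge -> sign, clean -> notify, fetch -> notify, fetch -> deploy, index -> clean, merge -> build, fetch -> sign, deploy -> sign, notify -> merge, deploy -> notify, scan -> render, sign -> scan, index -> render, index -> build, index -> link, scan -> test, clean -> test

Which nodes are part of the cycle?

scan, sign, clean, index, merge, notify

DFS with gray/black marking from sign:
sign gray
  scan gray
    render gray
      test gray
      test black
    render black
    scan→test: test black — skip
    index gray
      link gray
      link black
      build gray
        parse gray
        parse black
      build black
      index→render: render black — skip
      clean gray
        clean→build: build black — skip
        clean→test: test black — skip
        notify gray
          merge gray
            merge→sign: sign is gray → back edge
Back edge closes the cycle sign → scan → index → clean → notify → merge → sign; its vertices are {scan, sign, clean, index, merge, notify}.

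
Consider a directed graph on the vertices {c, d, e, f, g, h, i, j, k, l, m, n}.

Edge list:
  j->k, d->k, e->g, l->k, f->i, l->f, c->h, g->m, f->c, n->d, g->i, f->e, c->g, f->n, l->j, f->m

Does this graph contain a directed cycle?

DFS with white/gray/black marking, starting from l:
l gray
  f gray
    e gray
      g gray
        m gray
        m black
        i gray
        i black
      g black
    e black
    n gray
      d gray
        k gray
        k black
      d black
    n black
    f→m: m black — skip
    c gray
      c→g: g black — skip
      h gray
      h black
    c black
    f→i: i black — skip
  f black
  l→k: k black — skip
  j gray
    j→k: k black — skip
  j black
l black
Every edge goes to a white or black vertex — no back edge, so the graph is acyclic.

No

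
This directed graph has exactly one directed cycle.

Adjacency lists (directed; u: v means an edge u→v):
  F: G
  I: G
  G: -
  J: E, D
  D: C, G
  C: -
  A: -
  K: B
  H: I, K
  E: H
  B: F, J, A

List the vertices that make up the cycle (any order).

B, E, H, J, K

DFS with gray/black marking from B:
B gray
  F gray
    G gray
    G black
  F black
  J gray
    E gray
      H gray
        I gray
          I→G: G black — skip
        I black
        K gray
          K→B: B is gray → back edge
Back edge closes the cycle B → J → E → H → K → B; its vertices are {B, E, H, J, K}.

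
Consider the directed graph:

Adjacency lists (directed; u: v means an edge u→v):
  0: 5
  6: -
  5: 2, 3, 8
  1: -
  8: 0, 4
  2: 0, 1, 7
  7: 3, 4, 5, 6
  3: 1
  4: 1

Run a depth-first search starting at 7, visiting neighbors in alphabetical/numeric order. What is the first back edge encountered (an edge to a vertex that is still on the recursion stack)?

0→5

DFS from 7 (visiting neighbors in alphabetical/numeric order); mark gray on enter, black on exit:
7 gray
  3 gray
    1 gray
    1 black
  3 black
  4 gray
    4→1: 1 black — skip
  4 black
  5 gray
    2 gray
      0 gray
        0→5: 5 is gray → back edge
First back edge: 0 → 5.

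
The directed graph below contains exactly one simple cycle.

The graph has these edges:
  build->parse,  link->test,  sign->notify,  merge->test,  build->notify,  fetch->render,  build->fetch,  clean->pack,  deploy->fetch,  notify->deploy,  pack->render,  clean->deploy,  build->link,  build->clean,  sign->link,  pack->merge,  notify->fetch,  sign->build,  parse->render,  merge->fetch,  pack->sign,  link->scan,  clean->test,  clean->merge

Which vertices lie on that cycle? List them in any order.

pack, sign, build, clean

DFS with gray/black marking from pack:
pack gray
  render gray
  render black
  sign gray
    link gray
      test gray
      test black
      scan gray
      scan black
    link black
    build gray
      fetch gray
        fetch→render: render black — skip
      fetch black
      clean gray
        merge gray
          merge→fetch: fetch black — skip
          merge→test: test black — skip
        merge black
        clean→pack: pack is gray → back edge
Back edge closes the cycle pack → sign → build → clean → pack; its vertices are {pack, sign, build, clean}.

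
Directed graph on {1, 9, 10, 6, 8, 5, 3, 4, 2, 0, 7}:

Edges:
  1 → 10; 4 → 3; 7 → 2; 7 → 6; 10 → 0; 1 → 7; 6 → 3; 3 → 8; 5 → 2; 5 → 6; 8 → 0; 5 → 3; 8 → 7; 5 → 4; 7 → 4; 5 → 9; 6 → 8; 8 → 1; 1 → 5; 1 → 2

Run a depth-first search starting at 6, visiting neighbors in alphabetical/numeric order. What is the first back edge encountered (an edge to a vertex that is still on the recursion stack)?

5→3

DFS from 6 (visiting neighbors in alphabetical/numeric order); mark gray on enter, black on exit:
6 gray
  3 gray
    8 gray
      0 gray
      0 black
      1 gray
        2 gray
        2 black
        5 gray
          5→2: 2 black — skip
          5→3: 3 is gray → back edge
First back edge: 5 → 3.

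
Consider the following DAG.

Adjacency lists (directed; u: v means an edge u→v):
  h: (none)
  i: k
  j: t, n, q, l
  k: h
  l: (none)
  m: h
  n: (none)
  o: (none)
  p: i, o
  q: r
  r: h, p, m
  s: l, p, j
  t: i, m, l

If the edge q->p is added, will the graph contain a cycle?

Adding q→p creates a cycle iff p can already reach q.
Explore from p: no path reaches q. The graph stays acyclic.

No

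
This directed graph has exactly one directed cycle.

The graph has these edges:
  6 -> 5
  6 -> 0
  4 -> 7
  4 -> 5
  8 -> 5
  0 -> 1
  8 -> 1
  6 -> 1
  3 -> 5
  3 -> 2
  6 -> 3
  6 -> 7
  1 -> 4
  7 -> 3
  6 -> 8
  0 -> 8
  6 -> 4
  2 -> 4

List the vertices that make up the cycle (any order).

DFS with gray/black marking from 7:
7 gray
  3 gray
    2 gray
      4 gray
        4→7: 7 is gray → back edge
Back edge closes the cycle 7 → 3 → 2 → 4 → 7; its vertices are {2, 3, 4, 7}.

2, 3, 4, 7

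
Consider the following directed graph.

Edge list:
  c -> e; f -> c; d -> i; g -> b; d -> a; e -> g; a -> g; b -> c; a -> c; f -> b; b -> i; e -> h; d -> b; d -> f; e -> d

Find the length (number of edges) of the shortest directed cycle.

4

For each vertex v, BFS finds the shortest path from v back to v.
The shortest such closed walk is e → g → b → c → e, length 4.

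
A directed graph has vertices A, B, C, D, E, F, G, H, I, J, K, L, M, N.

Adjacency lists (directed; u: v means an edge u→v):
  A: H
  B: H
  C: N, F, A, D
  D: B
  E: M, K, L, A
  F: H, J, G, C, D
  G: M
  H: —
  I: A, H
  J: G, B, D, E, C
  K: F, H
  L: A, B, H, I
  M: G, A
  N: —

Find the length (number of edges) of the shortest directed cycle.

2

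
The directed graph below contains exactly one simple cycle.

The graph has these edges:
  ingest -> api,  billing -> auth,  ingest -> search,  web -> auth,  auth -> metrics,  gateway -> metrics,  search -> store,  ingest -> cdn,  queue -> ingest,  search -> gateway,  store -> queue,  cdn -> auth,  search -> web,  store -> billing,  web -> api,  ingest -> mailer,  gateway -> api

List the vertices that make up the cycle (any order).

DFS with gray/black marking from ingest:
ingest gray
  cdn gray
    auth gray
      metrics gray
      metrics black
    auth black
  cdn black
  mailer gray
  mailer black
  api gray
  api black
  search gray
    gateway gray
      gateway→metrics: metrics black — skip
      gateway→api: api black — skip
    gateway black
    web gray
      web→auth: auth black — skip
      web→api: api black — skip
    web black
    store gray
      billing gray
        billing→auth: auth black — skip
      billing black
      queue gray
        queue→ingest: ingest is gray → back edge
Back edge closes the cycle ingest → search → store → queue → ingest; its vertices are {queue, store, ingest, search}.

queue, store, ingest, search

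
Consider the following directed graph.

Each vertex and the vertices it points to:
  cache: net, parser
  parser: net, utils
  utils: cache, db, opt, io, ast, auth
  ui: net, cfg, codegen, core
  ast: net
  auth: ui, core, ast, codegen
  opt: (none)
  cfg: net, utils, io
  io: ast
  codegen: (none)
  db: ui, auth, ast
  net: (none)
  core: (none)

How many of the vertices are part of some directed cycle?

A vertex is on a directed cycle iff it belongs to a strongly connected component of size ≥ 2 (or has a self-loop).
The vertices on cycles are {db, ui, cfg, auth, cache, utils, parser} — 7 in total.

7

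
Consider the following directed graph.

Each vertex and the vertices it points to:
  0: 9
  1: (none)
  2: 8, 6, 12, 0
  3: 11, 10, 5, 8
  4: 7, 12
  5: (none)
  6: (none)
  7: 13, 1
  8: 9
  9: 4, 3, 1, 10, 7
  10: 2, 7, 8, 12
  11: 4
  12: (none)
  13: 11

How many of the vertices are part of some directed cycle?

10

A vertex is on a directed cycle iff it belongs to a strongly connected component of size ≥ 2 (or has a self-loop).
The vertices on cycles are {0, 2, 3, 4, 7, 8, 9, 10, 11, 13} — 10 in total.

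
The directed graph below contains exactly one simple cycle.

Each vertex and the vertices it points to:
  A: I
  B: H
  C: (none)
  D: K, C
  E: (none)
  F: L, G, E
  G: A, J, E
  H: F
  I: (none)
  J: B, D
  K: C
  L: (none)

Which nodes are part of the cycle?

DFS with gray/black marking from F:
F gray
  L gray
  L black
  G gray
    A gray
      I gray
      I black
    A black
    J gray
      B gray
        H gray
          H→F: F is gray → back edge
Back edge closes the cycle F → G → J → B → H → F; its vertices are {B, F, G, H, J}.

B, F, G, H, J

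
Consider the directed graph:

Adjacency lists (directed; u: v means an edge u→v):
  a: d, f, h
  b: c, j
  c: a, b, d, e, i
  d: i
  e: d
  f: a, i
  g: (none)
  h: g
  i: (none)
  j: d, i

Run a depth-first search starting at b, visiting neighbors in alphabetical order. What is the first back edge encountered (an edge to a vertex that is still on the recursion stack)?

f→a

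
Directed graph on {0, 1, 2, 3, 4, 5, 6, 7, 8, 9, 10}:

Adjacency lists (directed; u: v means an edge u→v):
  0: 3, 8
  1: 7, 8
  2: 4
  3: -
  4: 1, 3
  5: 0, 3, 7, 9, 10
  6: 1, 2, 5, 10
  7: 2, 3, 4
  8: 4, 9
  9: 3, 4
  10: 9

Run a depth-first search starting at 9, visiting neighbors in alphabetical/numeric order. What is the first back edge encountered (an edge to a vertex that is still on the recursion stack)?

DFS from 9 (visiting neighbors in alphabetical/numeric order); mark gray on enter, black on exit:
9 gray
  3 gray
  3 black
  4 gray
    1 gray
      7 gray
        2 gray
          2→4: 4 is gray → back edge
First back edge: 2 → 4.

2->4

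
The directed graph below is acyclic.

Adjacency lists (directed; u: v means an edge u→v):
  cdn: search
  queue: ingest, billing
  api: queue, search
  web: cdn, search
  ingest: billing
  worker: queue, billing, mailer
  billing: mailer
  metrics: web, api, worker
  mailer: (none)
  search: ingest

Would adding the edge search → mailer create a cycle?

Adding search→mailer creates a cycle iff mailer can already reach search.
Explore from mailer: no path reaches search. The graph stays acyclic.

No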